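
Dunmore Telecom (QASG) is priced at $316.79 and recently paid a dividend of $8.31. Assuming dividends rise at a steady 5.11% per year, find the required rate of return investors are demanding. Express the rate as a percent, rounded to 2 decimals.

Rearranging the constant-growth DDM: r = D₁/P₀ + g.
D₁ = 8.31 × (1 + 0.0511) = 8.7346.
r = 8.7346 / 316.79 + 0.0511 = 0.02757 + 0.0511 = 0.07867

7.87%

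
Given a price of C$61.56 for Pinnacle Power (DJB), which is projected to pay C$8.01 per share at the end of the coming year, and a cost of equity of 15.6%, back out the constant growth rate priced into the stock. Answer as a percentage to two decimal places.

From P₀ = D₁/(r − g), the implied growth is g = r − D₁/P₀.
g = 0.156 − 8.01/61.56 = 0.156 − 0.13012 = 0.02588

2.59%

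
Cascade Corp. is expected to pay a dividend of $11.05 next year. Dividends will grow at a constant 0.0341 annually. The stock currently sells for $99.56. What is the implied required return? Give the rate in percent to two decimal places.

Rearranging the constant-growth DDM: r = D₁/P₀ + g.
r = 11.0500 / 99.56 + 0.0341 = 0.11099 + 0.0341 = 0.14509

14.51%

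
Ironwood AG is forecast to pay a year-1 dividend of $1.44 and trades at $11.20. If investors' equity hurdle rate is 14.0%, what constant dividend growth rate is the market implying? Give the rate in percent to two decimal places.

From P₀ = D₁/(r − g), the implied growth is g = r − D₁/P₀.
g = 0.14 − 1.44/11.20 = 0.14 − 0.12857 = 0.01143

1.14%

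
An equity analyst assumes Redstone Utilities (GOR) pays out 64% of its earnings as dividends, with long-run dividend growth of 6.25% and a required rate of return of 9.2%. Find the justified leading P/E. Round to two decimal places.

21.69

Justified leading P/E = b/(r−g) = 0.64/(0.092−0.0625) = 21.6949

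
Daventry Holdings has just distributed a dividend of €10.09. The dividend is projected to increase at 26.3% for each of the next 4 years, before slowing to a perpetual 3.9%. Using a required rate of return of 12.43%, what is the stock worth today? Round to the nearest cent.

€250.16

Two-stage DDM. Project D₁…D_4 at 0.263, terminal growth 0.039, discount at r = 0.1243.
D_1 = 12.7437
D_2 = 16.0953
D_3 = 20.3283
D_4 = 25.6747
Terminal value at t=4: TV = D_5/(r−g) = 26.6760/(0.1243−0.039) = 312.7311
P₀ = 12.7437/(1+0.1243)^1 + 16.0953/(1+0.1243)^2 + 20.3283/(1+0.1243)^3 + 25.6747/(1+0.1243)^4 + 312.7311/(1+0.1243)^4 = 250.1634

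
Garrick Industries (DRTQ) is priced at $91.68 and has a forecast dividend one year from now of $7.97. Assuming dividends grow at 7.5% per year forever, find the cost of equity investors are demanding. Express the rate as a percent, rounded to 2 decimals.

16.19%

Rearranging the constant-growth DDM: r = D₁/P₀ + g.
r = 7.9700 / 91.68 + 0.075 = 0.08693 + 0.075 = 0.16193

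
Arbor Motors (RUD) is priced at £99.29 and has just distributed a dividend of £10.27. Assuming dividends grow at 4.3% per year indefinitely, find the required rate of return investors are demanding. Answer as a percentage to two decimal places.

Rearranging the constant-growth DDM: r = D₁/P₀ + g.
D₁ = 10.27 × (1 + 0.043) = 10.7116.
r = 10.7116 / 99.29 + 0.043 = 0.10788 + 0.043 = 0.15088

15.09%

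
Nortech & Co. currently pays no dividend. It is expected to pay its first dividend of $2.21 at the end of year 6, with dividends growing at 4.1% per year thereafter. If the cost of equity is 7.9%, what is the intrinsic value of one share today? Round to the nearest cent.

$39.77

Deferred-dividend DDM. At t=5 the remaining stream is a growing perpetuity with first payment D_6 = 2.21.
V_5 = D_6/(r−g) = 2.21/(0.079−0.041) = 58.1579
P₀ = V_5/(1+r)^5 = 58.1579/(1+0.079)^5 = 39.7650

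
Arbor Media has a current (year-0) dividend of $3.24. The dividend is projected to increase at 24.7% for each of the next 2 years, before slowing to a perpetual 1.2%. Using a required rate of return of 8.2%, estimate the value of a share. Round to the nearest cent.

$70.25

Two-stage DDM. Project D₁…D_2 at 0.247, terminal growth 0.012, discount at r = 0.082.
D_1 = 4.0403
D_2 = 5.0382
Terminal value at t=2: TV = D_3/(r−g) = 5.0987/(0.082−0.012) = 72.8384
P₀ = 4.0403/(1+0.082)^1 + 5.0382/(1+0.082)^2 + 72.8384/(1+0.082)^2 = 70.2541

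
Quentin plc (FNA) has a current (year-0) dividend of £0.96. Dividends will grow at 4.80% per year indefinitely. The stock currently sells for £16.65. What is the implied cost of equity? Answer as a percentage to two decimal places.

10.84%

Rearranging the constant-growth DDM: r = D₁/P₀ + g.
D₁ = 0.96 × (1 + 0.048) = 1.0061.
r = 1.0061 / 16.65 + 0.048 = 0.06043 + 0.048 = 0.10843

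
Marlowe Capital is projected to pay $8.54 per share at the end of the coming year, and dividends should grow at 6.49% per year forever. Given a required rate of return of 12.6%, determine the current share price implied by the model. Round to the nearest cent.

$139.77

Gordon growth model: P₀ = D₁/(r − g), with D₁ = 8.54 given directly.
P₀ = 8.5400 / (0.126 − 0.0649) = 8.5400 / 0.0611 = 139.7709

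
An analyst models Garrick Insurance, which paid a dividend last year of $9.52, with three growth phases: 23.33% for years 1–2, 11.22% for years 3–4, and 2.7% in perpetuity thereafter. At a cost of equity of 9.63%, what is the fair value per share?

$231.14

Three-stage DDM. Project D₁…D_4; terminal Gordon value at t=4 with g = 0.027; discount at r = 0.0963.
D_1 = 11.7410
D_2 = 14.4802
D_3 = 16.1049
D_4 = 17.9118
TV_4 = 18.3955/(0.0963−0.027) = 265.4467
P₀ = Σ Dₜ/(1+r)ᵗ + TV_4/(1+r)^4 = 231.1442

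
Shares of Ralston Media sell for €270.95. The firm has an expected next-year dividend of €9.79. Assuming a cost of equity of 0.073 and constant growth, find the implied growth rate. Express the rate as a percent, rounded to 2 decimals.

From P₀ = D₁/(r − g), the implied growth is g = r − D₁/P₀.
g = 0.073 − 9.79/270.95 = 0.073 − 0.03613 = 0.03687

3.69%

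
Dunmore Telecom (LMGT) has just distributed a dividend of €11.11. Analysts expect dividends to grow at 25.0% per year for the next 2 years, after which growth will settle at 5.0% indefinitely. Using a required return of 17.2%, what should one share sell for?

€133.26

Two-stage DDM. Project D₁…D_2 at 0.25, terminal growth 0.05, discount at r = 0.172.
D_1 = 13.8875
D_2 = 17.3594
Terminal value at t=2: TV = D_3/(r−g) = 18.2273/(0.172−0.05) = 149.4045
P₀ = 13.8875/(1+0.172)^1 + 17.3594/(1+0.172)^2 + 149.4045/(1+0.172)^2 = 133.2572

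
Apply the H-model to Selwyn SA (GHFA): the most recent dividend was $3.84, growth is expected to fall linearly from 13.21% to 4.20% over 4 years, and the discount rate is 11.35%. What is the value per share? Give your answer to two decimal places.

$65.64

H-model: P₀ = D₀[(1+g_L) + H(g_S−g_L)]/(r−g_L), with H = 4/2 = 2.
P₀ = 3.84 × [(1+0.042) + 2×(0.1321−0.042)] / (0.1135−0.042)
   = 3.84 × 1.2222 / 0.0715 = 65.6398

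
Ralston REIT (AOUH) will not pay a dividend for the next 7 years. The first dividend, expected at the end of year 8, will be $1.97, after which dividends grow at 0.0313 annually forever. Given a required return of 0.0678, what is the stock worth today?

Deferred-dividend DDM. At t=7 the remaining stream is a growing perpetuity with first payment D_8 = 1.97.
V_7 = D_8/(r−g) = 1.97/(0.0678−0.0313) = 53.9726
P₀ = V_7/(1+r)^7 = 53.9726/(1+0.0678)^7 = 34.0992

$34.10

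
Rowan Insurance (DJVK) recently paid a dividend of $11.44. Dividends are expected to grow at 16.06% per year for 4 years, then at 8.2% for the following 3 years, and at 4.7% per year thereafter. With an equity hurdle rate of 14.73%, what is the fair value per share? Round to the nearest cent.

Three-stage DDM. Project D₁…D_7; terminal Gordon value at t=7 with g = 0.047; discount at r = 0.1473.
D_1 = 13.2773
D_2 = 15.4096
D_3 = 17.8844
D_4 = 20.7566
D_5 = 22.4586
D_6 = 24.3003
D_7 = 26.2929
TV_7 = 27.5286/(0.1473−0.047) = 274.4630
P₀ = Σ Dₜ/(1+r)ᵗ + TV_7/(1+r)^7 = 183.9955

$184.00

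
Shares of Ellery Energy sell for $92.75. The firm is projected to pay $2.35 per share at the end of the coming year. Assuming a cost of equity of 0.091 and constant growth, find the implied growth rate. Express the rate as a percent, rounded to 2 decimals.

From P₀ = D₁/(r − g), the implied growth is g = r − D₁/P₀.
g = 0.091 − 2.35/92.75 = 0.091 − 0.02534 = 0.06566

6.57%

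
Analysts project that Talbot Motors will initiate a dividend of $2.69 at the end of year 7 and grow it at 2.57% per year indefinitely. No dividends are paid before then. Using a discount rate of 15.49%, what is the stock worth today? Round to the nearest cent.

Deferred-dividend DDM. At t=6 the remaining stream is a growing perpetuity with first payment D_7 = 2.69.
V_6 = D_7/(r−g) = 2.69/(0.1549−0.0257) = 20.8204
P₀ = V_6/(1+r)^6 = 20.8204/(1+0.1549)^6 = 8.7745

$8.77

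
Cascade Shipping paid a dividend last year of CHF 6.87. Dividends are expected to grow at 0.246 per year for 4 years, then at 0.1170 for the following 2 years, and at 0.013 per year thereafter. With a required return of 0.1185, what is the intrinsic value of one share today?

Three-stage DDM. Project D₁…D_6; terminal Gordon value at t=6 with g = 0.013; discount at r = 0.1185.
D_1 = 8.5600
D_2 = 10.6658
D_3 = 13.2896
D_4 = 16.5588
D_5 = 18.4962
D_6 = 20.6602
TV_6 = 20.9288/(0.1185−0.013) = 198.3774
P₀ = Σ Dₜ/(1+r)ᵗ + TV_6/(1+r)^6 = 158.6890

CHF 158.69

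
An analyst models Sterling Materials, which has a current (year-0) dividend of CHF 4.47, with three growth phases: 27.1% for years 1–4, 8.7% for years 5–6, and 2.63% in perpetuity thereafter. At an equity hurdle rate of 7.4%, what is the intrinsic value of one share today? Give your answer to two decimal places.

CHF 238.81

Three-stage DDM. Project D₁…D_6; terminal Gordon value at t=6 with g = 0.0263; discount at r = 0.074.
D_1 = 5.6814
D_2 = 7.2210
D_3 = 9.1779
D_4 = 11.6651
D_5 = 12.6800
D_6 = 13.7832
TV_6 = 14.1457/(0.074−0.0263) = 296.5547
P₀ = Σ Dₜ/(1+r)ᵗ + TV_6/(1+r)^6 = 238.8126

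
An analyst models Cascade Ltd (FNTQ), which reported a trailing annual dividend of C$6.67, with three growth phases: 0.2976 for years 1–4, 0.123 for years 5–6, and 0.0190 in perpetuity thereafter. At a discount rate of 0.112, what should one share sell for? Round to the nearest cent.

C$203.13

Three-stage DDM. Project D₁…D_6; terminal Gordon value at t=6 with g = 0.019; discount at r = 0.112.
D_1 = 8.6550
D_2 = 11.2307
D_3 = 14.5730
D_4 = 18.9099
D_5 = 21.2358
D_6 = 23.8478
TV_6 = 24.3009/(0.112−0.019) = 261.3003
P₀ = Σ Dₜ/(1+r)ᵗ + TV_6/(1+r)^6 = 203.1346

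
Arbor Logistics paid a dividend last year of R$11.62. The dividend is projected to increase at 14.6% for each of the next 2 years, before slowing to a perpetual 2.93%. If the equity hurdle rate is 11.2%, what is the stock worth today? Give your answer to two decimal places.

Two-stage DDM. Project D₁…D_2 at 0.146, terminal growth 0.0293, discount at r = 0.112.
D_1 = 13.3165
D_2 = 15.2607
Terminal value at t=2: TV = D_3/(r−g) = 15.7079/(0.112−0.0293) = 189.9380
P₀ = 13.3165/(1+0.112)^1 + 15.2607/(1+0.112)^2 + 189.9380/(1+0.112)^2 = 177.9206

R$177.92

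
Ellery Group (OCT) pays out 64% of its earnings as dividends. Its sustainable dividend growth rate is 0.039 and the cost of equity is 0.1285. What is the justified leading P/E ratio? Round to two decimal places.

Justified leading P/E = b/(r−g) = 0.64/(0.1285−0.039) = 7.1508

7.15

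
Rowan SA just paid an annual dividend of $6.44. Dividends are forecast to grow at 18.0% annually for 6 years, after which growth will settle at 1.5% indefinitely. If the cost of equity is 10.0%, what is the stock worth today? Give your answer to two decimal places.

Two-stage DDM. Project D₁…D_6 at 0.18, terminal growth 0.015, discount at r = 0.1.
D_1 = 7.5992
D_2 = 8.9671
D_3 = 10.5811
D_4 = 12.4857
D_5 = 14.7332
D_6 = 17.3851
Terminal value at t=6: TV = D_7/(r−g) = 17.6459/(0.1−0.015) = 207.5989
P₀ = 7.5992/(1+0.1)^1 + 8.9671/(1+0.1)^2 + 10.5811/(1+0.1)^3 + 12.4857/(1+0.1)^4 + 14.7332/(1+0.1)^5 + 17.3851/(1+0.1)^6 + 207.5989/(1+0.1)^6 = 166.9426

$166.94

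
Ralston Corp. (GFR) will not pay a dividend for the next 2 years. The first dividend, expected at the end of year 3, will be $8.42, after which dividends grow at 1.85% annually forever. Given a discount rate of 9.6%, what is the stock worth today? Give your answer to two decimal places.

$90.45

Deferred-dividend DDM. At t=2 the remaining stream is a growing perpetuity with first payment D_3 = 8.42.
V_2 = D_3/(r−g) = 8.42/(0.096−0.0185) = 108.6452
P₀ = V_2/(1+r)^2 = 108.6452/(1+0.096)^2 = 90.4460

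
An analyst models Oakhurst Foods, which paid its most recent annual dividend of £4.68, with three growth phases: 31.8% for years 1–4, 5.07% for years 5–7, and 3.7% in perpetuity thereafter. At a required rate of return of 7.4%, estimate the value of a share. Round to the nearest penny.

Three-stage DDM. Project D₁…D_7; terminal Gordon value at t=7 with g = 0.037; discount at r = 0.074.
D_1 = 6.1682
D_2 = 8.1297
D_3 = 10.7150
D_4 = 14.1224
D_5 = 14.8384
D_6 = 15.5907
D_7 = 16.3811
TV_7 = 16.9872/(0.074−0.037) = 459.1142
P₀ = Σ Dₜ/(1+r)ᵗ + TV_7/(1+r)^7 = 341.0779

£341.08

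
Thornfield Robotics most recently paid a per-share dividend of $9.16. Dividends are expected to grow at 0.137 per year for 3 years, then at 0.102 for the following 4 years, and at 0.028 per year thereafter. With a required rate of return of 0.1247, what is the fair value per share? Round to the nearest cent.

Three-stage DDM. Project D₁…D_7; terminal Gordon value at t=7 with g = 0.028; discount at r = 0.1247.
D_1 = 10.4149
D_2 = 11.8418
D_3 = 13.4641
D_4 = 14.8374
D_5 = 16.3508
D_6 = 18.0186
D_7 = 19.8565
TV_7 = 20.4125/(0.1247−0.028) = 211.0911
P₀ = Σ Dₜ/(1+r)ᵗ + TV_7/(1+r)^7 = 156.7973

$156.80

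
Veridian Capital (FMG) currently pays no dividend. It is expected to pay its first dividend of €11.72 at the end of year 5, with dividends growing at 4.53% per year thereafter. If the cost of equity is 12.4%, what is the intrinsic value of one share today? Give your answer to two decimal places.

Deferred-dividend DDM. At t=4 the remaining stream is a growing perpetuity with first payment D_5 = 11.72.
V_4 = D_5/(r−g) = 11.72/(0.124−0.0453) = 148.9199
P₀ = V_4/(1+r)^4 = 148.9199/(1+0.124)^4 = 93.3013

€93.30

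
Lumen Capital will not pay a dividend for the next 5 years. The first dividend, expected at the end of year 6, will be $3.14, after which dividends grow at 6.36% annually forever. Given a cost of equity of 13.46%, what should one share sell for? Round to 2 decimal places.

$23.52

Deferred-dividend DDM. At t=5 the remaining stream is a growing perpetuity with first payment D_6 = 3.14.
V_5 = D_6/(r−g) = 3.14/(0.1346−0.0636) = 44.2254
P₀ = V_5/(1+r)^5 = 44.2254/(1+0.1346)^5 = 23.5211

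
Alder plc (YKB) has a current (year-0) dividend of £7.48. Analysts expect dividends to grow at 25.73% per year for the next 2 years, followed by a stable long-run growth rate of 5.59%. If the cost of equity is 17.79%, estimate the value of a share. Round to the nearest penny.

Two-stage DDM. Project D₁…D_2 at 0.2573, terminal growth 0.0559, discount at r = 0.1779.
D_1 = 9.4046
D_2 = 11.8244
Terminal value at t=2: TV = D_3/(r−g) = 12.4854/(0.1779−0.0559) = 102.3393
P₀ = 9.4046/(1+0.1779)^1 + 11.8244/(1+0.1779)^2 + 102.3393/(1+0.1779)^2 = 90.2674

£90.27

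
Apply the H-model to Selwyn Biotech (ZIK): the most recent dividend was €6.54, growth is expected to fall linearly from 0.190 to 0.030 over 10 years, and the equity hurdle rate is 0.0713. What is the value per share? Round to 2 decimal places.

H-model: P₀ = D₀[(1+g_L) + H(g_S−g_L)]/(r−g_L), with H = 10/2 = 5.
P₀ = 6.54 × [(1+0.03) + 5×(0.19−0.03)] / (0.0713−0.03)
   = 6.54 × 1.8300 / 0.0413 = 289.7869

€289.79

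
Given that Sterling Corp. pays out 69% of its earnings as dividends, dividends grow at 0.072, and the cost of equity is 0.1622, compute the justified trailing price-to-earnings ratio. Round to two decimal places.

Justified trailing P/E = b(1+g)/(r−g) = 0.69×(1+0.072)/(0.1622−0.072) = 8.2004

8.20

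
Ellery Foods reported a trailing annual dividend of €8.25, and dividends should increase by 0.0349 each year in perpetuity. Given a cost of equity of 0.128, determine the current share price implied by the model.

€91.71

Gordon growth model: P₀ = D₁/(r − g). D₁ = 8.25 × (1 + 0.0349) = 8.5379.
P₀ = 8.5379 / (0.128 − 0.0349) = 8.5379 / 0.0931 = 91.7070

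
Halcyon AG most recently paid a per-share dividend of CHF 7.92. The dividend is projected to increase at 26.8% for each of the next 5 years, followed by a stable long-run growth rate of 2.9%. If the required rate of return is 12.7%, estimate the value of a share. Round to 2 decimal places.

CHF 207.12

Two-stage DDM. Project D₁…D_5 at 0.268, terminal growth 0.029, discount at r = 0.127.
D_1 = 10.0426
D_2 = 12.7340
D_3 = 16.1467
D_4 = 20.4740
D_5 = 25.9610
Terminal value at t=5: TV = D_6/(r−g) = 26.7139/(0.127−0.029) = 272.5905
P₀ = 10.0426/(1+0.127)^1 + 12.7340/(1+0.127)^2 + 16.1467/(1+0.127)^3 + 20.4740/(1+0.127)^4 + 25.9610/(1+0.127)^5 + 272.5905/(1+0.127)^5 = 207.1180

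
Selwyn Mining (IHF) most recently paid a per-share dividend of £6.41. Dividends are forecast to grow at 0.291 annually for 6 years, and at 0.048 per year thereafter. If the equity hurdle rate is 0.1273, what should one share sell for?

Two-stage DDM. Project D₁…D_6 at 0.291, terminal growth 0.048, discount at r = 0.1273.
D_1 = 8.2753
D_2 = 10.6834
D_3 = 13.7923
D_4 = 17.8059
D_5 = 22.9874
D_6 = 29.6767
Terminal value at t=6: TV = D_7/(r−g) = 31.1012/(0.1273−0.048) = 392.1964
P₀ = 8.2753/(1+0.1273)^1 + 10.6834/(1+0.1273)^2 + 13.7923/(1+0.1273)^3 + 17.8059/(1+0.1273)^4 + 22.9874/(1+0.1273)^5 + 29.6767/(1+0.1273)^6 + 392.1964/(1+0.1273)^6 = 254.5906

£254.59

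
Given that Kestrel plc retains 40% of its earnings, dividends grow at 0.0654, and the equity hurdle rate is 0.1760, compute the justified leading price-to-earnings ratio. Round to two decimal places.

5.42

Payout ratio b = 1 − 0.40 = 0.60.
Justified leading P/E = b/(r−g) = 0.60/(0.176−0.0654) = 5.4250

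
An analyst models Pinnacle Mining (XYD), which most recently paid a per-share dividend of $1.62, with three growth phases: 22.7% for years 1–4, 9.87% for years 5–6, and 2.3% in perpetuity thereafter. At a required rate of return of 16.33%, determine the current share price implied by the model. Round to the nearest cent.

Three-stage DDM. Project D₁…D_6; terminal Gordon value at t=6 with g = 0.023; discount at r = 0.1633.
D_1 = 1.9877
D_2 = 2.4390
D_3 = 2.9926
D_4 = 3.6719
D_5 = 4.0343
D_6 = 4.4325
TV_6 = 4.5345/(0.1633−0.023) = 32.3199
P₀ = Σ Dₜ/(1+r)ᵗ + TV_6/(1+r)^6 = 24.1405

$24.14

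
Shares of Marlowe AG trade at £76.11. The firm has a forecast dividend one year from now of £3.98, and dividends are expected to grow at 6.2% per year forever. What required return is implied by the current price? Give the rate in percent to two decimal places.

11.43%

Rearranging the constant-growth DDM: r = D₁/P₀ + g.
r = 3.9800 / 76.11 + 0.062 = 0.05229 + 0.062 = 0.11429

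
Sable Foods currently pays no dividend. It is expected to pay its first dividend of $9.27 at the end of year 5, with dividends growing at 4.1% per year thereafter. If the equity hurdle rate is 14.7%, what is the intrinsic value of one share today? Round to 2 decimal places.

Deferred-dividend DDM. At t=4 the remaining stream is a growing perpetuity with first payment D_5 = 9.27.
V_4 = D_5/(r−g) = 9.27/(0.147−0.041) = 87.4528
P₀ = V_4/(1+r)^4 = 87.4528/(1+0.147)^4 = 50.5266

$50.53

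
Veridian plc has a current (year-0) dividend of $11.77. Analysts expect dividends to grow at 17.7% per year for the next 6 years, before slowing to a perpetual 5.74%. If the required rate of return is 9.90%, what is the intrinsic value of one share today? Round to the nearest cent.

$541.83

Two-stage DDM. Project D₁…D_6 at 0.177, terminal growth 0.0574, discount at r = 0.099.
D_1 = 13.8533
D_2 = 16.3053
D_3 = 19.1914
D_4 = 22.5882
D_5 = 26.5864
D_6 = 31.2921
Terminal value at t=6: TV = D_7/(r−g) = 33.0883/(0.099−0.0574) = 795.3920
P₀ = 13.8533/(1+0.099)^1 + 16.3053/(1+0.099)^2 + 19.1914/(1+0.099)^3 + 22.5882/(1+0.099)^4 + 26.5864/(1+0.099)^5 + 31.2921/(1+0.099)^6 + 795.3920/(1+0.099)^6 = 541.8262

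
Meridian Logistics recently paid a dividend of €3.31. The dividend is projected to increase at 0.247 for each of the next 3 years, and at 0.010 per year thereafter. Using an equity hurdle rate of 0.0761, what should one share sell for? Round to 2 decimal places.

Two-stage DDM. Project D₁…D_3 at 0.247, terminal growth 0.01, discount at r = 0.0761.
D_1 = 4.1276
D_2 = 5.1471
D_3 = 6.4184
Terminal value at t=3: TV = D_4/(r−g) = 6.4826/(0.0761−0.01) = 98.0725
P₀ = 4.1276/(1+0.0761)^1 + 5.1471/(1+0.0761)^2 + 6.4184/(1+0.0761)^3 + 98.0725/(1+0.0761)^3 = 92.1339

€92.13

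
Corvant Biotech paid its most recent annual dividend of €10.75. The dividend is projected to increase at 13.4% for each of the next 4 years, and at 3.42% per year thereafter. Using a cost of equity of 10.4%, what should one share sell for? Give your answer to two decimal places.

Two-stage DDM. Project D₁…D_4 at 0.134, terminal growth 0.0342, discount at r = 0.104.
D_1 = 12.1905
D_2 = 13.8240
D_3 = 15.6764
D_4 = 17.7771
Terminal value at t=4: TV = D_5/(r−g) = 18.3851/(0.104−0.0342) = 263.3964
P₀ = 12.1905/(1+0.104)^1 + 13.8240/(1+0.104)^2 + 15.6764/(1+0.104)^3 + 17.7771/(1+0.104)^4 + 263.3964/(1+0.104)^4 = 223.3118

€223.31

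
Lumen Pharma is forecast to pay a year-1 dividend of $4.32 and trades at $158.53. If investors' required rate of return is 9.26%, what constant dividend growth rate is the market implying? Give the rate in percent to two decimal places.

6.53%

From P₀ = D₁/(r − g), the implied growth is g = r − D₁/P₀.
g = 0.0926 − 4.32/158.53 = 0.0926 − 0.02725 = 0.06535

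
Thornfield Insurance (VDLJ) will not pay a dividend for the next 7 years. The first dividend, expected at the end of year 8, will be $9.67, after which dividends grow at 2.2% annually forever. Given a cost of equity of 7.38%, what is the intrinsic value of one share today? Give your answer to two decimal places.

$113.41

Deferred-dividend DDM. At t=7 the remaining stream is a growing perpetuity with first payment D_8 = 9.67.
V_7 = D_8/(r−g) = 9.67/(0.0738−0.022) = 186.6795
P₀ = V_7/(1+r)^7 = 186.6795/(1+0.0738)^7 = 113.4052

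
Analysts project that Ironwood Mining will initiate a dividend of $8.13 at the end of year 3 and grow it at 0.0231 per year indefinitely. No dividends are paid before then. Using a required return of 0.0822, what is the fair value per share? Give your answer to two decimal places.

Deferred-dividend DDM. At t=2 the remaining stream is a growing perpetuity with first payment D_3 = 8.13.
V_2 = D_3/(r−g) = 8.13/(0.0822−0.0231) = 137.5635
P₀ = V_2/(1+r)^2 = 137.5635/(1+0.0822)^2 = 117.4595

$117.46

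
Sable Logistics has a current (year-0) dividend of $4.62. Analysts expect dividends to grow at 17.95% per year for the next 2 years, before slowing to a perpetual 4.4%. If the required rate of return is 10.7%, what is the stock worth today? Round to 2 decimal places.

$97.08

Two-stage DDM. Project D₁…D_2 at 0.1795, terminal growth 0.044, discount at r = 0.107.
D_1 = 5.4493
D_2 = 6.4274
Terminal value at t=2: TV = D_3/(r−g) = 6.7102/(0.107−0.044) = 106.5118
P₀ = 5.4493/(1+0.107)^1 + 6.4274/(1+0.107)^2 + 106.5118/(1+0.107)^2 = 97.0841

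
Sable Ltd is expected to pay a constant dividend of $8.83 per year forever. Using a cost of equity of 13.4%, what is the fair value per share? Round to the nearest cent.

Zero-growth DDM (perpetuity): P₀ = D/r = 8.83 / 0.134 = 65.8955

$65.90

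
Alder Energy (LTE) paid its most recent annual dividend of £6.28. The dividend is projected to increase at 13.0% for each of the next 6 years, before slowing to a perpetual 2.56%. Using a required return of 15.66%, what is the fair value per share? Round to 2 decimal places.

£77.52

Two-stage DDM. Project D₁…D_6 at 0.13, terminal growth 0.0256, discount at r = 0.1566.
D_1 = 7.0964
D_2 = 8.0189
D_3 = 9.0614
D_4 = 10.2394
D_5 = 11.5705
D_6 = 13.0747
Terminal value at t=6: TV = D_7/(r−g) = 13.4094/(0.1566−0.0256) = 102.3616
P₀ = 7.0964/(1+0.1566)^1 + 8.0189/(1+0.1566)^2 + 9.0614/(1+0.1566)^3 + 10.2394/(1+0.1566)^4 + 11.5705/(1+0.1566)^5 + 13.0747/(1+0.1566)^6 + 102.3616/(1+0.1566)^6 = 77.5206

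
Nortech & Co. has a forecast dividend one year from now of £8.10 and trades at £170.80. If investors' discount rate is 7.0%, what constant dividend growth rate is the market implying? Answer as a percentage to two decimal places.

From P₀ = D₁/(r − g), the implied growth is g = r − D₁/P₀.
g = 0.07 − 8.10/170.80 = 0.07 − 0.04742 = 0.02258

2.26%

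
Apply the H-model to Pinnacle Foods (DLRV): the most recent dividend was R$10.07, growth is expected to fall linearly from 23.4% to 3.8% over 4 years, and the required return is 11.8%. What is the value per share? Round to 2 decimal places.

R$180.00

H-model: P₀ = D₀[(1+g_L) + H(g_S−g_L)]/(r−g_L), with H = 4/2 = 2.
P₀ = 10.07 × [(1+0.038) + 2×(0.234−0.038)] / (0.118−0.038)
   = 10.07 × 1.4300 / 0.08 = 180.0012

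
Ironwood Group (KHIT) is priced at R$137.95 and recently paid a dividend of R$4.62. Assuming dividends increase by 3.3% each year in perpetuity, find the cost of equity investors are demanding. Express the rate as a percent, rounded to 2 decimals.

6.76%

Rearranging the constant-growth DDM: r = D₁/P₀ + g.
D₁ = 4.62 × (1 + 0.033) = 4.7725.
r = 4.7725 / 137.95 + 0.033 = 0.03460 + 0.033 = 0.06760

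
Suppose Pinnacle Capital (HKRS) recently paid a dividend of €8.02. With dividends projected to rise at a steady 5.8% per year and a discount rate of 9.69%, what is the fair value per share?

Gordon growth model: P₀ = D₁/(r − g). D₁ = 8.02 × (1 + 0.058) = 8.4852.
P₀ = 8.4852 / (0.0969 − 0.058) = 8.4852 / 0.0389 = 218.1275

€218.13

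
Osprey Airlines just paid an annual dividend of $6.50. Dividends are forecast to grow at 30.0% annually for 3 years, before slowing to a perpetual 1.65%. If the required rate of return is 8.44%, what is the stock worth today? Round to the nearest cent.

Two-stage DDM. Project D₁…D_3 at 0.3, terminal growth 0.0165, discount at r = 0.0844.
D_1 = 8.4500
D_2 = 10.9850
D_3 = 14.2805
Terminal value at t=3: TV = D_4/(r−g) = 14.5161/(0.0844−0.0165) = 213.7869
P₀ = 8.4500/(1+0.0844)^1 + 10.9850/(1+0.0844)^2 + 14.2805/(1+0.0844)^3 + 213.7869/(1+0.0844)^3 = 195.9863

$195.99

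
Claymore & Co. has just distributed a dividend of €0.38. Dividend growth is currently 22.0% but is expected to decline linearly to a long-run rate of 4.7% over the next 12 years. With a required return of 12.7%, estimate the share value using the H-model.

€9.90

H-model: P₀ = D₀[(1+g_L) + H(g_S−g_L)]/(r−g_L), with H = 12/2 = 6.
P₀ = 0.38 × [(1+0.047) + 6×(0.22−0.047)] / (0.127−0.047)
   = 0.38 × 2.0850 / 0.08 = 9.9038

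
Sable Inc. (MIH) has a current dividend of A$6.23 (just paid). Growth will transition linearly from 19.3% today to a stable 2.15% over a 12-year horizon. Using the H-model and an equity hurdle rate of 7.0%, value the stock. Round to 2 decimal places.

A$263.39

H-model: P₀ = D₀[(1+g_L) + H(g_S−g_L)]/(r−g_L), with H = 12/2 = 6.
P₀ = 6.23 × [(1+0.0215) + 6×(0.193−0.0215)] / (0.07−0.0215)
   = 6.23 × 2.0505 / 0.0485 = 263.3941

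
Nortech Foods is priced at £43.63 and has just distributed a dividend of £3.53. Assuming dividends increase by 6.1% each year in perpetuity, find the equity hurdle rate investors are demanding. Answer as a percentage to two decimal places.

14.68%

Rearranging the constant-growth DDM: r = D₁/P₀ + g.
D₁ = 3.53 × (1 + 0.061) = 3.7453.
r = 3.7453 / 43.63 + 0.061 = 0.08584 + 0.061 = 0.14684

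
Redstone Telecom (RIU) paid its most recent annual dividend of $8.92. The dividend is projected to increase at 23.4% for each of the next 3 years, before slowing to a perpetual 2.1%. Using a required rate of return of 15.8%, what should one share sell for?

$110.87

Two-stage DDM. Project D₁…D_3 at 0.234, terminal growth 0.021, discount at r = 0.158.
D_1 = 11.0073
D_2 = 13.5830
D_3 = 16.7614
Terminal value at t=3: TV = D_4/(r−g) = 17.1134/(0.158−0.021) = 124.9153
P₀ = 11.0073/(1+0.158)^1 + 13.5830/(1+0.158)^2 + 16.7614/(1+0.158)^3 + 124.9153/(1+0.158)^3 = 110.8720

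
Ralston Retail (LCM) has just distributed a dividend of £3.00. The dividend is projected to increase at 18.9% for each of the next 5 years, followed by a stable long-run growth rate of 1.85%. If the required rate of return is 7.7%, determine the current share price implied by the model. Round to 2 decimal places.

£106.04

Two-stage DDM. Project D₁…D_5 at 0.189, terminal growth 0.0185, discount at r = 0.077.
D_1 = 3.5670
D_2 = 4.2412
D_3 = 5.0427
D_4 = 5.9958
D_5 = 7.1290
Terminal value at t=5: TV = D_6/(r−g) = 7.2609/(0.077−0.0185) = 124.1183
P₀ = 3.5670/(1+0.077)^1 + 4.2412/(1+0.077)^2 + 5.0427/(1+0.077)^3 + 5.9958/(1+0.077)^4 + 7.1290/(1+0.077)^5 + 124.1183/(1+0.077)^5 = 106.0372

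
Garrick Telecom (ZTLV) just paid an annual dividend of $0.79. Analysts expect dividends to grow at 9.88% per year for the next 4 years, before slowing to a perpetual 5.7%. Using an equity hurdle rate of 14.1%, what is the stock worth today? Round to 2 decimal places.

$11.43

Two-stage DDM. Project D₁…D_4 at 0.0988, terminal growth 0.057, discount at r = 0.141.
D_1 = 0.8681
D_2 = 0.9538
D_3 = 1.0481
D_4 = 1.1516
Terminal value at t=4: TV = D_5/(r−g) = 1.2172/(0.141−0.057) = 14.4910
P₀ = 0.8681/(1+0.141)^1 + 0.9538/(1+0.141)^2 + 1.0481/(1+0.141)^3 + 1.1516/(1+0.141)^4 + 14.4910/(1+0.141)^4 = 11.4282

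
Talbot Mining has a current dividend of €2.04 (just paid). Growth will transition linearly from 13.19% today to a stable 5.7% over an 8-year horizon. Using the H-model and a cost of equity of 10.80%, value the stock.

€54.26

H-model: P₀ = D₀[(1+g_L) + H(g_S−g_L)]/(r−g_L), with H = 8/2 = 4.
P₀ = 2.04 × [(1+0.057) + 4×(0.1319−0.057)] / (0.108−0.057)
   = 2.04 × 1.3566 / 0.051 = 54.2640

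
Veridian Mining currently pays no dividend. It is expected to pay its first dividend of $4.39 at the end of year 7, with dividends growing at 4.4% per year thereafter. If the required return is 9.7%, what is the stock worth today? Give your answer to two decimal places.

$47.53

Deferred-dividend DDM. At t=6 the remaining stream is a growing perpetuity with first payment D_7 = 4.39.
V_6 = D_7/(r−g) = 4.39/(0.097−0.044) = 82.8302
P₀ = V_6/(1+r)^6 = 82.8302/(1+0.097)^6 = 47.5279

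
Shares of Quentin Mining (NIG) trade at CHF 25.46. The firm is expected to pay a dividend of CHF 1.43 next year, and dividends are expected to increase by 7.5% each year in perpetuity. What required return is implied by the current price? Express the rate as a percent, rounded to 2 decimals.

13.12%

Rearranging the constant-growth DDM: r = D₁/P₀ + g.
r = 1.4300 / 25.46 + 0.075 = 0.05617 + 0.075 = 0.13117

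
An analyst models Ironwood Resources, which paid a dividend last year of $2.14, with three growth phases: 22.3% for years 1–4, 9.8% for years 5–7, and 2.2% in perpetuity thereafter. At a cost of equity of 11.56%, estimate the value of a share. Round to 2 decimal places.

Three-stage DDM. Project D₁…D_7; terminal Gordon value at t=7 with g = 0.022; discount at r = 0.1156.
D_1 = 2.6172
D_2 = 3.2009
D_3 = 3.9147
D_4 = 4.7876
D_5 = 5.2568
D_6 = 5.7720
D_7 = 6.3376
TV_7 = 6.4771/(0.1156−0.022) = 69.1993
P₀ = Σ Dₜ/(1+r)ᵗ + TV_7/(1+r)^7 = 51.9882

$51.99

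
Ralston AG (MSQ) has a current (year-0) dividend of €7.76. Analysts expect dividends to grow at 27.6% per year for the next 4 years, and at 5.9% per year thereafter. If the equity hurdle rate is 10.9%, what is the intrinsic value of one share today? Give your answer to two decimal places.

Two-stage DDM. Project D₁…D_4 at 0.276, terminal growth 0.059, discount at r = 0.109.
D_1 = 9.9018
D_2 = 12.6346
D_3 = 16.1218
D_4 = 20.5714
Terminal value at t=4: TV = D_5/(r−g) = 21.7851/(0.109−0.059) = 435.7028
P₀ = 9.9018/(1+0.109)^1 + 12.6346/(1+0.109)^2 + 16.1218/(1+0.109)^3 + 20.5714/(1+0.109)^4 + 435.7028/(1+0.109)^4 = 332.6692

€332.67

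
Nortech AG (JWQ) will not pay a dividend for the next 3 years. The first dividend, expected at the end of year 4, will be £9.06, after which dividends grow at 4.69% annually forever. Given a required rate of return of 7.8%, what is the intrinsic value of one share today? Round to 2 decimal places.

Deferred-dividend DDM. At t=3 the remaining stream is a growing perpetuity with first payment D_4 = 9.06.
V_3 = D_4/(r−g) = 9.06/(0.078−0.0469) = 291.3183
P₀ = V_3/(1+r)^3 = 291.3183/(1+0.078)^3 = 232.5474

£232.55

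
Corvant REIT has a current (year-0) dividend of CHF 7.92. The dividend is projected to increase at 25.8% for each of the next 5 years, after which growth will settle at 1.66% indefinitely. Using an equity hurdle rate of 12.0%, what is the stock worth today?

Two-stage DDM. Project D₁…D_5 at 0.258, terminal growth 0.0166, discount at r = 0.12.
D_1 = 9.9634
D_2 = 12.5339
D_3 = 15.7677
D_4 = 19.8357
D_5 = 24.9533
Terminal value at t=5: TV = D_6/(r−g) = 25.3675/(0.12−0.0166) = 245.3341
P₀ = 9.9634/(1+0.12)^1 + 12.5339/(1+0.12)^2 + 15.7677/(1+0.12)^3 + 19.8357/(1+0.12)^4 + 24.9533/(1+0.12)^5 + 245.3341/(1+0.12)^5 = 196.0852

CHF 196.09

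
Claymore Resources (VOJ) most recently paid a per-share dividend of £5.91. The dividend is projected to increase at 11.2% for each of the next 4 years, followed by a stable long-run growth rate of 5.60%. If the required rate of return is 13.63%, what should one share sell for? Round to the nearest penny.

Two-stage DDM. Project D₁…D_4 at 0.112, terminal growth 0.056, discount at r = 0.1363.
D_1 = 6.5719
D_2 = 7.3080
D_3 = 8.1265
D_4 = 9.0366
Terminal value at t=4: TV = D_5/(r−g) = 9.5427/(0.1363−0.056) = 118.8379
P₀ = 6.5719/(1+0.1363)^1 + 7.3080/(1+0.1363)^2 + 8.1265/(1+0.1363)^3 + 9.0366/(1+0.1363)^4 + 118.8379/(1+0.1363)^4 = 93.6854

£93.69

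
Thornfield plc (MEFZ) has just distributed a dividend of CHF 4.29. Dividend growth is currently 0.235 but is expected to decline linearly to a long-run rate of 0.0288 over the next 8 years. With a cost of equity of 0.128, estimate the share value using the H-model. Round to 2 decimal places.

CHF 80.16

H-model: P₀ = D₀[(1+g_L) + H(g_S−g_L)]/(r−g_L), with H = 8/2 = 4.
P₀ = 4.29 × [(1+0.0288) + 4×(0.235−0.0288)] / (0.128−0.0288)
   = 4.29 × 1.8536 / 0.0992 = 80.1607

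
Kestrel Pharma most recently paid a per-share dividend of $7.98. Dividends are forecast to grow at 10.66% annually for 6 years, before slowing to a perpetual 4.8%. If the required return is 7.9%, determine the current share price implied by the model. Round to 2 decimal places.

Two-stage DDM. Project D₁…D_6 at 0.1066, terminal growth 0.048, discount at r = 0.079.
D_1 = 8.8307
D_2 = 9.7720
D_3 = 10.8137
D_4 = 11.9665
D_5 = 13.2421
D_6 = 14.6537
Terminal value at t=6: TV = D_7/(r−g) = 15.3571/(0.079−0.048) = 495.3891
P₀ = 8.8307/(1+0.079)^1 + 9.7720/(1+0.079)^2 + 10.8137/(1+0.079)^3 + 11.9665/(1+0.079)^4 + 13.2421/(1+0.079)^5 + 14.6537/(1+0.079)^6 + 495.3891/(1+0.079)^6 = 366.2732

$366.27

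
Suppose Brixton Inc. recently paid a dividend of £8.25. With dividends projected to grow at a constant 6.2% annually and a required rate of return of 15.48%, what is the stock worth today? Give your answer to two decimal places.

£94.41

Gordon growth model: P₀ = D₁/(r − g). D₁ = 8.25 × (1 + 0.062) = 8.7615.
P₀ = 8.7615 / (0.1548 − 0.062) = 8.7615 / 0.0928 = 94.4127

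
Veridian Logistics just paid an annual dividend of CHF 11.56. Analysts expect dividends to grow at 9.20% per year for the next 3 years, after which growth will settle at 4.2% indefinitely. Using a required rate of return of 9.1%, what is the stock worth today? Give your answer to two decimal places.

Two-stage DDM. Project D₁…D_3 at 0.092, terminal growth 0.042, discount at r = 0.091.
D_1 = 12.6235
D_2 = 13.7849
D_3 = 15.0531
Terminal value at t=3: TV = D_4/(r−g) = 15.6853/(0.091−0.042) = 320.1086
P₀ = 12.6235/(1+0.091)^1 + 13.7849/(1+0.091)^2 + 15.0531/(1+0.091)^3 + 320.1086/(1+0.091)^3 = 281.2471

CHF 281.25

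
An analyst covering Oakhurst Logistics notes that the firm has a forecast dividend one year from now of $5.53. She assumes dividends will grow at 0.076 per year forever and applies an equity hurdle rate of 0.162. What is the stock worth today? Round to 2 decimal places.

$64.30

Gordon growth model: P₀ = D₁/(r − g), with D₁ = 5.53 given directly.
P₀ = 5.5300 / (0.162 − 0.076) = 5.5300 / 0.086 = 64.3023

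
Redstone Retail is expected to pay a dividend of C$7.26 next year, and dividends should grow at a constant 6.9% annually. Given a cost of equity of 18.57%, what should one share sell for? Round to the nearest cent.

Gordon growth model: P₀ = D₁/(r − g), with D₁ = 7.26 given directly.
P₀ = 7.2600 / (0.1857 − 0.069) = 7.2600 / 0.1167 = 62.2108

C$62.21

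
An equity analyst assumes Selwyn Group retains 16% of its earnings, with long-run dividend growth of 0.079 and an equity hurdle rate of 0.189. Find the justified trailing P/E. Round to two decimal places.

Payout ratio b = 1 − 0.16 = 0.84.
Justified trailing P/E = b(1+g)/(r−g) = 0.84×(1+0.079)/(0.189−0.079) = 8.2396

8.24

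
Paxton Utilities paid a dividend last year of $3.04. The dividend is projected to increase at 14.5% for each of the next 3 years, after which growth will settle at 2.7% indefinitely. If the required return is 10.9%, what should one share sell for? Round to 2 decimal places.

Two-stage DDM. Project D₁…D_3 at 0.145, terminal growth 0.027, discount at r = 0.109.
D_1 = 3.4808
D_2 = 3.9855
D_3 = 4.5634
Terminal value at t=3: TV = D_4/(r−g) = 4.6866/(0.109−0.027) = 57.1540
P₀ = 3.4808/(1+0.109)^1 + 3.9855/(1+0.109)^2 + 4.5634/(1+0.109)^3 + 57.1540/(1+0.109)^3 = 51.6287

$51.63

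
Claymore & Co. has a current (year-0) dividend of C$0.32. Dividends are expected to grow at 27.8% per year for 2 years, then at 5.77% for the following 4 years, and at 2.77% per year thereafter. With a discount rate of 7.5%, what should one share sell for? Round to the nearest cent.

Three-stage DDM. Project D₁…D_6; terminal Gordon value at t=6 with g = 0.0277; discount at r = 0.075.
D_1 = 0.4090
D_2 = 0.5227
D_3 = 0.5528
D_4 = 0.5847
D_5 = 0.6184
D_6 = 0.6541
TV_6 = 0.6722/(0.075−0.0277) = 14.2124
P₀ = Σ Dₜ/(1+r)ᵗ + TV_6/(1+r)^6 = 11.7792

C$11.78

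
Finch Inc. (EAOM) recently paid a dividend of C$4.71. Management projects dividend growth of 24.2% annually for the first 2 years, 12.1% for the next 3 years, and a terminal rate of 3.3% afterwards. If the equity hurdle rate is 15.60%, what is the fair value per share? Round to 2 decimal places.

C$67.48

Three-stage DDM. Project D₁…D_5; terminal Gordon value at t=5 with g = 0.033; discount at r = 0.156.
D_1 = 5.8498
D_2 = 7.2655
D_3 = 8.1446
D_4 = 9.1301
D_5 = 10.2348
TV_5 = 10.5726/(0.156−0.033) = 85.9560
P₀ = Σ Dₜ/(1+r)ᵗ + TV_5/(1+r)^5 = 67.4777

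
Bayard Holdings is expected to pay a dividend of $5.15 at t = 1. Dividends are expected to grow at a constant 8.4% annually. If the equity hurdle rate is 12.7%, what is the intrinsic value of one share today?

$119.77

Gordon growth model: P₀ = D₁/(r − g), with D₁ = 5.15 given directly.
P₀ = 5.1500 / (0.127 − 0.084) = 5.1500 / 0.043 = 119.7674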